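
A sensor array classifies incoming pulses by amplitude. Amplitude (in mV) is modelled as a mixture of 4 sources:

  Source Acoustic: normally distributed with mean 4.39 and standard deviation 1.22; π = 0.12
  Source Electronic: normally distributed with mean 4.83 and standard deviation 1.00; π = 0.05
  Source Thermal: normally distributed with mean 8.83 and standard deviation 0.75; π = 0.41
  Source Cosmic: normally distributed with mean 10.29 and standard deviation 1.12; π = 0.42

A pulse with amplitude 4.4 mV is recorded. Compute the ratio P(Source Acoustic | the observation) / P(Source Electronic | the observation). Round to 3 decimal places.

2.158

Since P(k|x) ∝ π_k f_k(x), the posterior odds are π_i f_i(x) / (π_j f_j(x)).
Component likelihoods at x = 4.4 mV:
  L_Acoustic = 0.326991
  L_Electronic = 0.363714
  L_Thermal = 1.41209e-08
  L_Cosmic = 3.51719e-07
Odds = (0.12/0.05) × (0.326991/0.363714) = 2.4 × 0.899034 ≈ 2.158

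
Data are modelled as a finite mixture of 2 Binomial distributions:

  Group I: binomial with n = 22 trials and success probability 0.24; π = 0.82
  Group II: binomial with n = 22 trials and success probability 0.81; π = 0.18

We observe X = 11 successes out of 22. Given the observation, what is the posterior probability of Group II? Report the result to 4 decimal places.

By Bayes' theorem, P(k | x) = w_k f_k(x) / Σ_j w_j f_j(x).
Component likelihoods at x = 11 successes out of 22:
  L_I = C(22,11)·0.24^11·0.76^11 = 705432·1.52168e-07·0.0488596 = 0.00524479
  L_II = C(22,11)·0.81^11·0.19^11 = 705432·0.0984771·1.1649e-08 = 0.000809245
Weight by the priors:
  w_I·L_I = 0.82 × 0.00524479 = 0.00430073
  w_II·L_II = 0.18 × 0.000809245 = 0.000145664
Sum: 0.00430073 + 0.000145664 = 0.00444639
P(Group II | 11 successes out of 22) = 0.000145664 / 0.00444639 ≈ 0.0328

0.0328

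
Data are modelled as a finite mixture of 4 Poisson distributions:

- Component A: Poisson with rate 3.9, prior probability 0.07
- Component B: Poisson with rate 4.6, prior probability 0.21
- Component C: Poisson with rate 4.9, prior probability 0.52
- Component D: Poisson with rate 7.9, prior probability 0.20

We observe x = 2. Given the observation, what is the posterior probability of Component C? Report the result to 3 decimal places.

P(component k | x) = π_k·f_k(x) / marginal(x), where marginal(x) = Σ_j π_j·f_j(x).
Poisson probabilities:
  p_A = 0.15394
  p_B = 0.106348
  p_C = 0.0893962
  p_D = 0.0115691
Multiply by the mixture weights:
  π_A·p_A = 0.07 × 0.15394 = 0.0107758
  π_B·p_B = 0.21 × 0.106348 = 0.0223332
  π_C·p_C = 0.52 × 0.0893962 = 0.046486
  π_D·p_D = 0.20 × 0.0115691 = 0.00231381
Denominator: 0.0107758 + 0.0223332 + 0.046486 + 0.00231381 = 0.0819088
P(Component C | data) = 0.046486 / 0.0819088 ≈ 0.568

0.568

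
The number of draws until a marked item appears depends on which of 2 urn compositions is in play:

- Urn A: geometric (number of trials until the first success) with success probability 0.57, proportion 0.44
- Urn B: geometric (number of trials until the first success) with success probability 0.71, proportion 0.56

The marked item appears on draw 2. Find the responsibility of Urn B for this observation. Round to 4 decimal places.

0.5167

By Bayes' theorem, P(k | x) = π_k f_k(x) / Σ_j π_j f_j(x).
Geometric probabilities:
  L_A = 0.2451
  L_B = 0.2059
Multiply by the mixture weights:
  π_A·L_A = 0.44 × 0.2451 = 0.107844
  π_B·L_B = 0.56 × 0.2059 = 0.115304
Sum: 0.107844 + 0.115304 = 0.223148
So the posterior for Urn B is 0.115304 / 0.223148 ≈ 0.5167.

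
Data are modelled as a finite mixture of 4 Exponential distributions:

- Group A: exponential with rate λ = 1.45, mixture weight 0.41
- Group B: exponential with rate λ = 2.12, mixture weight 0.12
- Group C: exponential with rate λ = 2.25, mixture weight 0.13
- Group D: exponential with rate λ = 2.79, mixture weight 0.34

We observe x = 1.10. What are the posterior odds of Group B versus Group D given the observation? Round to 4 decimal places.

0.5604

Posterior odds = (w_i f_i(x)) / (w_j f_j(x)); the normalising sum cancels.
Component likelihoods at x = 1.10:
  p_A = 1.45·e^(−1.45·1.10) = 1.45·e^(−1.5950) = 0.294217
  p_B = 2.12·e^(−2.12·1.10) = 2.12·e^(−2.3320) = 0.205855
  p_C = 2.25·e^(−2.25·1.10) = 2.25·e^(−2.4750) = 0.189367
  p_D = 2.79·e^(−2.79·1.10) = 2.79·e^(−3.0690) = 0.129645
Odds = (0.12/0.34) × (0.205855/0.129645) = 0.352941 × 1.58784 ≈ 0.5604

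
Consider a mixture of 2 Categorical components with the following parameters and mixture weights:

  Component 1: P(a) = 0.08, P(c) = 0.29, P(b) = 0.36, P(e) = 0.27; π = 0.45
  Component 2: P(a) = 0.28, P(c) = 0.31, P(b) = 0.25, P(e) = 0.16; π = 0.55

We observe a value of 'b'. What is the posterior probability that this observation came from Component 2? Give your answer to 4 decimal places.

P(component k | x) = π_k·f_k(x) / marginal(x), where marginal(x) = Σ_j π_j·f_j(x).
Evaluate each component's likelihood at the observed value:
  f_1 = 0.36
  f_2 = 0.25
Unnormalised posteriors:
  π_1·f_1 = 0.45 × 0.36 = 0.162
  π_2·f_2 = 0.55 × 0.25 = 0.1375
Denominator: 0.162 + 0.1375 = 0.2995
Responsibility of Component 2: 0.1375 / 0.2995 ≈ 0.4591

0.4591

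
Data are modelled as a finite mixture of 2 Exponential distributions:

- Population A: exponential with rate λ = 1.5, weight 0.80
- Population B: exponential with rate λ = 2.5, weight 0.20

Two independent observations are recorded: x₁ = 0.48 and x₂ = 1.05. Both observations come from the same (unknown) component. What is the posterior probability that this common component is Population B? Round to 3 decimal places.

Apply Bayes' rule: the posterior for each component is proportional to its prior times its likelihood at x.
Since both observations come from the same component, the likelihood for component k is f_k(x₁)·f_k(x₂).
  f_A = [1.5·e^(−1.5·0.48) = 1.5·e^(−0.7200) = 0.730128] × [0.310511] = 0.226713
  f_B = [2.5·e^(−2.5·0.48) = 2.5·e^(−1.2000) = 0.752986] × [0.181099] = 0.136365
Prior × likelihood for each component:
  π_A·f_A = 0.80 × 0.226713 = 0.181371
  π_B·f_B = 0.20 × 0.136365 = 0.027273
Evidence: 0.181371 + 0.027273 = 0.208644
So the posterior for Population B is 0.027273 / 0.208644 ≈ 0.131.

0.131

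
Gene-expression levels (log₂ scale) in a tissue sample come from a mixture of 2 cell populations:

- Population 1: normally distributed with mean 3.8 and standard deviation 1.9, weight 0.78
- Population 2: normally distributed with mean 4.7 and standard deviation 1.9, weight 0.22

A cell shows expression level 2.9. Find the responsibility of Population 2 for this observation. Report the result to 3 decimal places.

0.168

P(component k | x) = P(Z=k)·f_k(x) / marginal(x), where marginal(x) = Σ_j P(Z=j)·f_j(x).
Normal densities:
  p_1 = 0.187687
  p_2 = 0.13405
Weight by the priors:
  P(Z=1)·p_1 = 0.78 × 0.187687 = 0.146396
  P(Z=2)·p_2 = 0.22 × 0.13405 = 0.0294909
Normaliser: 0.146396 + 0.0294909 = 0.175887
Responsibility of Population 2: 0.0294909 / 0.175887 ≈ 0.168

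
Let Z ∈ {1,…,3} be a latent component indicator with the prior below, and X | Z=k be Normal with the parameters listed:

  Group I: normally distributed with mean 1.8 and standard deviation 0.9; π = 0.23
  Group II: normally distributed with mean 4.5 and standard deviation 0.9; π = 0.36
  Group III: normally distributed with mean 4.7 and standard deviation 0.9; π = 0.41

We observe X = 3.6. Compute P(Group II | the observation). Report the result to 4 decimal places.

0.4921

Posterior ∝ prior × likelihood, so P(k | x) ∝ π_k f_k(x); normalise over all components.
Normal densities:
  p_I = 0.05999
  p_II = 0.268856
  p_III = 0.210033
Unnormalised posteriors:
  π_I·p_I = 0.23 × 0.05999 = 0.0137977
  π_II·p_II = 0.36 × 0.268856 = 0.0967883
  π_III·p_III = 0.41 × 0.210033 = 0.0861134
Marginal: 0.0137977 + 0.0967883 + 0.0861134 = 0.196699
P(Group II | 3.6) = 0.0967883 / 0.196699 ≈ 0.4921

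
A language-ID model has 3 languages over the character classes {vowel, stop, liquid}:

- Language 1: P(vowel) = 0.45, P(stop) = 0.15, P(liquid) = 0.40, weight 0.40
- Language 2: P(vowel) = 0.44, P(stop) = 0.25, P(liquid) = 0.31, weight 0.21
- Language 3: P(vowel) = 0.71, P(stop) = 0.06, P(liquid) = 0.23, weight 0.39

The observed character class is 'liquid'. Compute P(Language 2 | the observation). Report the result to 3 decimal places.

0.207

P(component k | x) = π_k·f_k(x) / marginal(x), where marginal(x) = Σ_j π_j·f_j(x).
Component likelihoods at x = 'liquid':
  p_1 = 0.4
  p_2 = 0.31
  p_3 = 0.23
Unnormalised posteriors:
  π_1·p_1 = 0.40 × 0.4 = 0.16
  π_2·p_2 = 0.21 × 0.31 = 0.0651
  π_3·p_3 = 0.39 × 0.23 = 0.0897
Denominator: 0.16 + 0.0651 + 0.0897 = 0.3148
So the posterior for Language 2 is 0.0651 / 0.3148 ≈ 0.207.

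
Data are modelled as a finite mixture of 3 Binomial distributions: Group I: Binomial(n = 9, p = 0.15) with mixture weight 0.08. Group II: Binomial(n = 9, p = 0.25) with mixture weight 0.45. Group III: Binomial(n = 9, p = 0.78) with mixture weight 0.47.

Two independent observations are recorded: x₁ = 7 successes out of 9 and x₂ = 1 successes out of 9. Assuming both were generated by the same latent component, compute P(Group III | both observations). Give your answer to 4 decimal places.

0.0419

Apply Bayes' rule: the posterior for each component is proportional to its prior times its likelihood at x.
Since both observations come from the same component, the likelihood for component k is f_k(x₁)·f_k(x₂).
  p_I = [C(9,7)·0.15^7·0.85^2 = 36·1.70859e-06·0.7225 = 4.44405e-05] × [0.367862] = 1.6348e-05
  p_II = [C(9,7)·0.25^7·0.75^2 = 36·6.10352e-05·0.5625 = 0.00123596] × [0.225254] = 0.000278405
  p_III = [C(9,7)·0.78^7·0.22^2 = 36·0.175656·0.0484 = 0.306062] × [3.85229e-05] = 1.17904e-05
Weight by the priors:
  π_I·p_I = 0.08 × 1.6348e-05 = 1.30784e-06
  π_II·p_II = 0.45 × 0.000278405 = 0.000125282
  π_III·p_III = 0.47 × 1.17904e-05 = 5.54149e-06
Evidence: 1.30784e-06 + 0.000125282 + 5.54149e-06 = 0.000132132
P(Group III | x₁, x₂) = 5.54149e-06 / 0.000132132 ≈ 0.0419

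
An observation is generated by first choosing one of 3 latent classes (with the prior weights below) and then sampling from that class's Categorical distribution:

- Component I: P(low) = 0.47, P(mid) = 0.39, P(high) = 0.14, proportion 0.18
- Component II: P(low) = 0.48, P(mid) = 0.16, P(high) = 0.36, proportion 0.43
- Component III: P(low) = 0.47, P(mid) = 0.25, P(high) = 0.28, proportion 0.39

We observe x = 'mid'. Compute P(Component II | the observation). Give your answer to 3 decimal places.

0.291

By Bayes' theorem, P(k | x) = π_k f_k(x) / Σ_j π_j f_j(x).
Component likelihoods at x = 'mid':
  f_I = P(mid | comp) = 0.39
  f_II = P(mid | comp) = 0.16
  f_III = P(mid | comp) = 0.25
Weight by the priors:
  π_I·f_I = 0.18 × 0.39 = 0.0702
  π_II·f_II = 0.43 × 0.16 = 0.0688
  π_III·f_III = 0.39 × 0.25 = 0.0975
Denominator: 0.0702 + 0.0688 + 0.0975 = 0.2365
P(Component II | the observation) = 0.0688 / 0.2365 ≈ 0.291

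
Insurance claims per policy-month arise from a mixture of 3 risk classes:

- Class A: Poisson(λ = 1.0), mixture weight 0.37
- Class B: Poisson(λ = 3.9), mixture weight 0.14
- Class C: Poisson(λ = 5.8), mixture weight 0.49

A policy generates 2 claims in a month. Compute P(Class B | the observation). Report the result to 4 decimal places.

0.1881

The responsibility of component k is π_k f_k(x) divided by Σ_j π_j f_j(x).
Poisson probabilities:
  p_A = e^(−1.0)·1.0^2/2! = 0.18394
  p_B = e^(−3.9)·3.9^2/2! = 0.15394
  p_C = e^(−5.8)·5.8^2/2! = 0.0509235
Unnormalised posteriors:
  π_A·p_A = 0.37 × 0.18394 = 0.0680577
  π_B·p_B = 0.14 × 0.15394 = 0.0215516
  π_C·p_C = 0.49 × 0.0509235 = 0.0249525
Marginal: 0.0680577 + 0.0215516 + 0.0249525 = 0.114562
P(Class B | 2 claims) ≈ 0.1881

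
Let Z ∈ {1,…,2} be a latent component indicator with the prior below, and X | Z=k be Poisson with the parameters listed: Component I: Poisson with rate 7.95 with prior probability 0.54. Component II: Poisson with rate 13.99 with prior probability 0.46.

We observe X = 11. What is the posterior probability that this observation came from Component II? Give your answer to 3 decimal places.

0.504

Posterior ∝ prior × likelihood, so P(k | x) ∝ π_k f_k(x); normalise over all components.
Component likelihoods at x = 11:
  f_I = e^(−7.95)·7.95^11/11! = 0.070834
  f_II = e^(−13.99)·13.99^11/11! = 0.0845394
Prior × likelihood for each component:
  π_I·f_I = 0.54 × 0.070834 = 0.0382503
  π_II·f_II = 0.46 × 0.0845394 = 0.0388881
Marginal: 0.0382503 + 0.0388881 = 0.0771385
P(Component II | data) = 0.0388881 / 0.0771385 ≈ 0.504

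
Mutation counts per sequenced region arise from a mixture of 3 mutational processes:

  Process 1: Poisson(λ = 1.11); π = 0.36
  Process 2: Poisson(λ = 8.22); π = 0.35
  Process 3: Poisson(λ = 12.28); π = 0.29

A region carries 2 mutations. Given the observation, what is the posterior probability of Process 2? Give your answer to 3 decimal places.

P(component k | x) = P(Z=k)·f_k(x) / marginal(x), where marginal(x) = Σ_j P(Z=j)·f_j(x).
Evaluate each component's likelihood at the observed value:
  p_1 = e^(−1.11)·1.11^2/2! = 0.203025
  p_2 = e^(−8.22)·8.22^2/2! = 0.00909522
  p_3 = e^(−12.28)·12.28^2/2! = 0.000350131
Unnormalised posteriors:
  P(Z=1)·p_1 = 0.36 × 0.203025 = 0.0730889
  P(Z=2)·p_2 = 0.35 × 0.00909522 = 0.00318333
  P(Z=3)·p_3 = 0.29 × 0.000350131 = 0.000101538
Evidence: 0.0730889 + 0.00318333 + 0.000101538 = 0.0763738
Responsibility of Process 2: 0.00318333 / 0.0763738 ≈ 0.042

0.042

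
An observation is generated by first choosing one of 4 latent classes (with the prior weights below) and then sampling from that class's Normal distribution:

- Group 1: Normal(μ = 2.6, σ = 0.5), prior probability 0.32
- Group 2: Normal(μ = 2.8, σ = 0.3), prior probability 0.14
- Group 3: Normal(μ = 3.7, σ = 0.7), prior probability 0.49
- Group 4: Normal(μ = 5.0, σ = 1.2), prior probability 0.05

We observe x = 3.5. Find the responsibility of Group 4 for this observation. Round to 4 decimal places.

0.0225

Posterior ∝ prior × likelihood, so P(k | x) ∝ π_k f_k(x); normalise over all components.
Evaluate each component's likelihood at the observed value:
  p_1 = 0.1579
  p_2 = 0.0874063
  p_3 = 0.547124
  p_4 = 0.152208
Weight by the priors:
  π_1·p_1 = 0.32 × 0.1579 = 0.0505281
  π_2·p_2 = 0.14 × 0.0874063 = 0.0122369
  π_3·p_3 = 0.49 × 0.547124 = 0.268091
  π_4·p_4 = 0.05 × 0.152208 = 0.00761038
Denominator: 0.0505281 + 0.0122369 + 0.268091 + 0.00761038 = 0.338466
P(Group 4 | the observation) = 0.00761038 / 0.338466 ≈ 0.0225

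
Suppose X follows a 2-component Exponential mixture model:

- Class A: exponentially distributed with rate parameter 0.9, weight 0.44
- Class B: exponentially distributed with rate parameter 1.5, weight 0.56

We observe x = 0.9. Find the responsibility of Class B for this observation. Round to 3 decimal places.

Posterior ∝ prior × likelihood, so P(k | x) ∝ P(Z=k) f_k(x); normalise over all components.
Exponential densities:
  L_A = 0.400372
  L_B = 0.38886
Prior × likelihood for each component:
  P(Z=A)·L_A = 0.44 × 0.400372 = 0.176164
  P(Z=B)·L_B = 0.56 × 0.38886 = 0.217762
Evidence: 0.176164 + 0.217762 = 0.393926
So the posterior for Class B is 0.217762 / 0.393926 ≈ 0.553.

0.553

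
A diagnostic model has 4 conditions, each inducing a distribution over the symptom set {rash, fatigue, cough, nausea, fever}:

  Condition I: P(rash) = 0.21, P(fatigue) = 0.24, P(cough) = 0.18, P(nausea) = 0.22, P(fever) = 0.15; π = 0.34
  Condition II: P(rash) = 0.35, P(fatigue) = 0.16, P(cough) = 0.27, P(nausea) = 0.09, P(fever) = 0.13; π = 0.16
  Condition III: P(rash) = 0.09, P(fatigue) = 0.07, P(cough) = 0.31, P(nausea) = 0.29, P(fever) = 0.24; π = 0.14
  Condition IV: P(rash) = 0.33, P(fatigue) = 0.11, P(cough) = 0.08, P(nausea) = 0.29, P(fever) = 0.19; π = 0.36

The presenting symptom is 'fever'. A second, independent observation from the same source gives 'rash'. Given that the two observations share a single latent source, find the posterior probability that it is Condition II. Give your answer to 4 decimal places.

The responsibility of component k is P(Z=k) f_k(x) divided by Σ_j P(Z=j) f_j(x).
Since both observations come from the same component, the likelihood for component k is f_k(x₁)·f_k(x₂).
  L_I = [P(fever | comp) = 0.15] × [0.21] = 0.0315
  L_II = [P(fever | comp) = 0.13] × [0.35] = 0.0455
  L_III = [P(fever | comp) = 0.24] × [0.09] = 0.0216
  L_IV = [P(fever | comp) = 0.19] × [0.33] = 0.0627
Weight by the priors:
  P(Z=I)·L_I = 0.34 × 0.0315 = 0.01071
  P(Z=II)·L_II = 0.16 × 0.0455 = 0.00728
  P(Z=III)·L_III = 0.14 × 0.0216 = 0.003024
  P(Z=IV)·L_IV = 0.36 × 0.0627 = 0.022572
Evidence: 0.01071 + 0.00728 + 0.003024 + 0.022572 = 0.043586
Responsibility of Condition II: 0.00728 / 0.043586 ≈ 0.1670

0.1670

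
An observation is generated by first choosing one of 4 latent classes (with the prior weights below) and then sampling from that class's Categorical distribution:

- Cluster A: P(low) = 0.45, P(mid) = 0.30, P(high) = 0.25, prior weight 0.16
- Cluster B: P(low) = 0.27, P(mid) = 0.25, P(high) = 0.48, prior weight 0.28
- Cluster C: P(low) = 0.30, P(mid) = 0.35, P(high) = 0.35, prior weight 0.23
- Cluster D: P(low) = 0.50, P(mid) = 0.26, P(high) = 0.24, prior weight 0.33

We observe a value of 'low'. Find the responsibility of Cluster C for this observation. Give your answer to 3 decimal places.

The responsibility of component k is π_k f_k(x) divided by Σ_j π_j f_j(x).
Categorical probabilities:
  f_A = P(low | comp) = 0.45
  f_B = P(low | comp) = 0.27
  f_C = P(low | comp) = 0.30
  f_D = P(low | comp) = 0.50
Prior × likelihood for each component:
  π_A·f_A = 0.16 × 0.45 = 0.072
  π_B·f_B = 0.28 × 0.27 = 0.0756
  π_C·f_C = 0.23 × 0.3 = 0.069
  π_D·f_D = 0.33 × 0.5 = 0.165
Denominator: 0.072 + 0.0756 + 0.069 + 0.165 = 0.3816
P(Cluster C | the observation) = 0.069 / 0.3816 ≈ 0.181

0.181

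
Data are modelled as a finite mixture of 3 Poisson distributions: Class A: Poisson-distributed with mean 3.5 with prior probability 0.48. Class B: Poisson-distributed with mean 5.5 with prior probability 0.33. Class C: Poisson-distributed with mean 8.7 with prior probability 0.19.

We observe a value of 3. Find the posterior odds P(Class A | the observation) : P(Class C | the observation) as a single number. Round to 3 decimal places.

Only the two components matter; the odds are (π_i f_i(x)) / (π_j f_j(x)).
Component likelihoods at x = 3:
  f_A = 0.215785
  f_B = 0.113323
  f_C = 0.0182829
0.103577 / 0.00347375 ≈ 29.817

29.817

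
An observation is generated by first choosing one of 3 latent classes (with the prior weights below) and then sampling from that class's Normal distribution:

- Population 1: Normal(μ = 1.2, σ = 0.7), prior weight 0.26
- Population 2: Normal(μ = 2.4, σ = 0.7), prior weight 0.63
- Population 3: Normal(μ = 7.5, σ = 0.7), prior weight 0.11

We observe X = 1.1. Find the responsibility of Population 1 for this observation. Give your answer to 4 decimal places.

Apply Bayes' rule: the posterior for each component is proportional to its prior times its likelihood at x.
Evaluate each component's likelihood at the observed value:
  p_1 = 0.564132
  p_2 = 0.101596
  p_3 = 4.0186e-19
Unnormalised posteriors:
  π_1·p_1 = 0.26 × 0.564132 = 0.146674
  π_2·p_2 = 0.63 × 0.101596 = 0.0640053
  π_3·p_3 = 0.11 × 4.0186e-19 = 4.42047e-20
Denominator: 0.146674 + 0.0640053 + 4.42047e-20 = 0.21068
Responsibility of Population 1: 0.146674 / 0.21068 ≈ 0.6962

0.6962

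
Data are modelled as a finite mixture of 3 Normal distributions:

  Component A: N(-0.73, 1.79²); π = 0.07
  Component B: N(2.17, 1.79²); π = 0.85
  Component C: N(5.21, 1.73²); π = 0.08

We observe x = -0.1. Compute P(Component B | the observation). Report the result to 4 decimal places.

0.8511

P(component k | x) = π_k·f_k(x) / marginal(x), where marginal(x) = Σ_j π_j·f_j(x).
Normal densities:
  L_A = 0.209488
  L_B = 0.0997324
  L_C = 0.00207549
Multiply by the mixture weights:
  π_A·L_A = 0.07 × 0.209488 = 0.0146641
  π_B·L_B = 0.85 × 0.0997324 = 0.0847726
  π_C·L_C = 0.08 × 0.00207549 = 0.000166039
Evidence: 0.0146641 + 0.0847726 + 0.000166039 = 0.0996027
So the posterior for Component B is 0.0847726 / 0.0996027 ≈ 0.8511.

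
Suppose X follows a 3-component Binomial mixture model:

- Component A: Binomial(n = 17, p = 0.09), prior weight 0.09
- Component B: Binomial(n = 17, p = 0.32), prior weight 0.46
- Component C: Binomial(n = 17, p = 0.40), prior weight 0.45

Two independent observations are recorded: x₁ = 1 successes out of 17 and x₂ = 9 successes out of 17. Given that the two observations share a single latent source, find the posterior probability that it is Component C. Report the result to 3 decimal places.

0.311

The responsibility of component k is π_k f_k(x) divided by Σ_j π_j f_j(x).
Since both observations come from the same component, the likelihood for component k is f_k(x₁)·f_k(x₂).
  p_A = [0.33834] × [4.42893e-06] = 1.49848e-06
  p_B = [0.0113695] × [0.0391026] = 0.000444578
  p_C = [0.00191835] × [0.107037] = 0.000205335
Multiply by the mixture weights:
  π_A·p_A = 0.09 × 1.49848e-06 = 1.34864e-07
  π_B·p_B = 0.46 × 0.000444578 = 0.000204506
  π_C·p_C = 0.45 × 0.000205335 = 9.24009e-05
Marginal: 1.34864e-07 + 0.000204506 + 9.24009e-05 = 0.000297041
So the posterior for Component C is 9.24009e-05 / 0.000297041 ≈ 0.311.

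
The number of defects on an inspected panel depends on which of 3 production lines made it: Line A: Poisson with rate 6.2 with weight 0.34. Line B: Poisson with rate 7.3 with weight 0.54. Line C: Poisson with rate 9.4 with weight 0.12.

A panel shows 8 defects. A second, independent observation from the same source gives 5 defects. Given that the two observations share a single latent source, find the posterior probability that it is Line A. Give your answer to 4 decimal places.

0.3843

Posterior ∝ prior × likelihood, so P(k | x) ∝ P(Z=k) f_k(x); normalise over all components.
Since both observations come from the same component, the likelihood for component k is f_k(x₁)·f_k(x₂).
  p_A = [e^(−6.2)·6.2^8/8! = 0.109897] × [0.154936] = 0.017027
  p_B = [e^(−7.3)·7.3^8/8! = 0.135118] × [0.116703] = 0.0157687
  p_C = [e^(−9.4)·9.4^8/8! = 0.125065] × [0.0505929] = 0.00632738
Multiply by the mixture weights:
  P(Z=A)·p_A = 0.34 × 0.017027 = 0.00578919
  P(Z=B)·p_B = 0.54 × 0.0157687 = 0.0085151
  P(Z=C)·p_C = 0.12 × 0.00632738 = 0.000759286
Sum: 0.00578919 + 0.0085151 + 0.000759286 = 0.0150636
Responsibility of Line A: 0.00578919 / 0.0150636 ≈ 0.3843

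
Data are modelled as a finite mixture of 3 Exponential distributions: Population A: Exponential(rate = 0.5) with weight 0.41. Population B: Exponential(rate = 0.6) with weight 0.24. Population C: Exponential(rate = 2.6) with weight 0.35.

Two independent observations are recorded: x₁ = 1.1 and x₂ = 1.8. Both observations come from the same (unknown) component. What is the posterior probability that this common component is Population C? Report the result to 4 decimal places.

Posterior ∝ prior × likelihood, so P(k | x) ∝ π_k f_k(x); normalise over all components.
Since both observations come from the same component, the likelihood for component k is f_k(x₁)·f_k(x₂).
  p_A = [0.5·e^(−0.5·1.1) = 0.5·e^(−0.5500) = 0.288475] × [0.203285] = 0.0586426
  p_B = [0.6·e^(−0.6·1.1) = 0.6·e^(−0.6600) = 0.310111] × [0.203757] = 0.0631873
  p_C = [2.6·e^(−2.6·1.1) = 2.6·e^(−2.8600) = 0.148899] × [0.0241254] = 0.00359225
Unnormalised posteriors:
  π_A·p_A = 0.41 × 0.0586426 = 0.0240435
  π_B·p_B = 0.24 × 0.0631873 = 0.015165
  π_C·p_C = 0.35 × 0.00359225 = 0.00125729
Marginal: 0.0240435 + 0.015165 + 0.00125729 = 0.0404657
P(Population C | x) = 0.00125729 / 0.0404657 ≈ 0.0311

0.0311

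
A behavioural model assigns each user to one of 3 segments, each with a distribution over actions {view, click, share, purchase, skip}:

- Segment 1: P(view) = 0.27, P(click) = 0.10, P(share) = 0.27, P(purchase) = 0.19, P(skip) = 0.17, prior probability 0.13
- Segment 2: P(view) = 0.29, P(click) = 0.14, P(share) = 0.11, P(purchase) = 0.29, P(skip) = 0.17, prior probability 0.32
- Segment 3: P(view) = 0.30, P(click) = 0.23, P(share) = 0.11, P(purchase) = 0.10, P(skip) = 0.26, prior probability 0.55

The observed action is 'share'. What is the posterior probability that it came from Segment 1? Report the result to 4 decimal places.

0.2683

P(component k | x) = w_k·f_k(x) / marginal(x), where marginal(x) = Σ_j w_j·f_j(x).
Evaluate each component's likelihood at the observed value:
  p_1 = P(share | comp) = 0.27
  p_2 = P(share | comp) = 0.11
  p_3 = P(share | comp) = 0.11
Weight by the priors:
  w_1·p_1 = 0.13 × 0.27 = 0.0351
  w_2·p_2 = 0.32 × 0.11 = 0.0352
  w_3·p_3 = 0.55 × 0.11 = 0.0605
Denominator: 0.0351 + 0.0352 + 0.0605 = 0.1308
Responsibility of Segment 1: 0.0351 / 0.1308 ≈ 0.2683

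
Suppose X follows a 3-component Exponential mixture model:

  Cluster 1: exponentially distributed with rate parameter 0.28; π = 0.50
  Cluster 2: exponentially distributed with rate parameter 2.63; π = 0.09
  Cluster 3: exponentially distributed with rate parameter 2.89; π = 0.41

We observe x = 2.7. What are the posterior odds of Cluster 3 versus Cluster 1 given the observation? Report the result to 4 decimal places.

0.0074

Posterior odds = (w_i f_i(x)) / (w_j f_j(x)); the normalising sum cancels.
Exponential densities:
  L_1 = 0.28·e^(−0.28·2.7) = 0.28·e^(−0.7560) = 0.131471
  L_2 = 2.63·e^(−2.63·2.7) = 2.63·e^(−7.1010) = 0.00216786
  L_3 = 2.89·e^(−2.89·2.7) = 2.89·e^(−7.8030) = 0.00118059
Posterior odds = (w_3·L_3) / (w_1·L_1) = (0.41·0.00118059) / (0.50·0.131471) = 0.000484041 / 0.0657357 ≈ 0.0074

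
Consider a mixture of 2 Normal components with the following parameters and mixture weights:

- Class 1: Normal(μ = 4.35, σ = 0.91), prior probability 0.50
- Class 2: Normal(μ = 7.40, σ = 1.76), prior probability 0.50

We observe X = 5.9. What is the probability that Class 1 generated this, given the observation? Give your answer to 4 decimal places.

The responsibility of component k is π_k f_k(x) divided by Σ_j π_j f_j(x).
Component likelihoods at x = 5.9:
  L_1 = (1/(0.91·√(2π)))·exp(−(5.9−4.35)²/(2·0.91²)) = 0.438398·exp(-1.45061) = 0.102772
  L_2 = (1/(1.76·√(2π)))·exp(−(5.9−7.40)²/(2·1.76²)) = 0.226672·exp(-0.36318) = 0.157641
Multiply by the mixture weights:
  π_1·L_1 = 0.50 × 0.102772 = 0.0513862
  π_2·L_2 = 0.50 × 0.157641 = 0.0788204
Denominator: 0.0513862 + 0.0788204 = 0.130207
P(Class 1 | 5.9) = 0.0513862 / 0.130207 ≈ 0.3947

0.3947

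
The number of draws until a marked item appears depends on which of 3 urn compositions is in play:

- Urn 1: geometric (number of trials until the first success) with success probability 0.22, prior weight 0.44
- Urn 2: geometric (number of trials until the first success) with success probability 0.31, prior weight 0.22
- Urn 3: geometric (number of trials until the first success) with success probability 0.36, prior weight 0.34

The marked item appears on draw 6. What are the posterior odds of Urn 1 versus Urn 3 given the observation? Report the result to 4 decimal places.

2.1265

Only the two components matter; the odds are (P(Z=i) f_i(x)) / (P(Z=j) f_j(x)).
Component likelihoods at x = 6:
  p_1 = 0.22·(1−0.22)^5 = 0.22·0.288717 = 0.0635178
  p_2 = 0.31·(1−0.31)^5 = 0.31·0.156403 = 0.048485
  p_3 = 0.36·(1−0.36)^5 = 0.36·0.107374 = 0.0386547
0.0279478 / 0.0131426 ≈ 2.1265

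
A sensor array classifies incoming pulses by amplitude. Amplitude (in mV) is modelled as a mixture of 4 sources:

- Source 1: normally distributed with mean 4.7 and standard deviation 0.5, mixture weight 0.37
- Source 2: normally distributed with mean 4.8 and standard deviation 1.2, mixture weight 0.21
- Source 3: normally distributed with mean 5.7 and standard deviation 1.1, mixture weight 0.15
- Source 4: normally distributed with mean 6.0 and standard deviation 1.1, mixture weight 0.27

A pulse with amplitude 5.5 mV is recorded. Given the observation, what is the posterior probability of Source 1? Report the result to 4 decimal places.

0.2903

Posterior ∝ prior × likelihood, so P(k | x) ∝ π_k f_k(x); normalise over all components.
Normal densities:
  f_1 = 0.221842
  f_2 = 0.280439
  f_3 = 0.356729
  f_4 = 0.327079
Prior × likelihood for each component:
  π_1·f_1 = 0.37 × 0.221842 = 0.0820814
  π_2·f_2 = 0.21 × 0.280439 = 0.0588922
  π_3·f_3 = 0.15 × 0.356729 = 0.0535094
  π_4·f_4 = 0.27 × 0.327079 = 0.0883112
Denominator: 0.0820814 + 0.0588922 + 0.0535094 + 0.0883112 = 0.282794
P(Source 1 | x) ≈ 0.2903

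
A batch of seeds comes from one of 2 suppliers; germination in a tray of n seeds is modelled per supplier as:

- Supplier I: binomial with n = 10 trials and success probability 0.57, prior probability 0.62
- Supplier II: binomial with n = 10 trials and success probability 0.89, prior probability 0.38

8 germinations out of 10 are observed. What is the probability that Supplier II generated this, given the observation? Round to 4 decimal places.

P(component k | x) = w_k·f_k(x) / marginal(x), where marginal(x) = Σ_j w_j·f_j(x).
Component likelihoods at x = 8 germinations out of 10:
  L_I = C(10,8)·0.57^8·0.43^2 = 45·0.0111429·0.1849 = 0.0927146
  L_II = C(10,8)·0.89^8·0.11^2 = 45·0.393659·0.0121 = 0.214347
Unnormalised posteriors:
  w_I·L_I = 0.62 × 0.0927146 = 0.0574831
  w_II·L_II = 0.38 × 0.214347 = 0.081452
Evidence: 0.0574831 + 0.081452 = 0.138935
P(Supplier II | data) ≈ 0.5863

0.5863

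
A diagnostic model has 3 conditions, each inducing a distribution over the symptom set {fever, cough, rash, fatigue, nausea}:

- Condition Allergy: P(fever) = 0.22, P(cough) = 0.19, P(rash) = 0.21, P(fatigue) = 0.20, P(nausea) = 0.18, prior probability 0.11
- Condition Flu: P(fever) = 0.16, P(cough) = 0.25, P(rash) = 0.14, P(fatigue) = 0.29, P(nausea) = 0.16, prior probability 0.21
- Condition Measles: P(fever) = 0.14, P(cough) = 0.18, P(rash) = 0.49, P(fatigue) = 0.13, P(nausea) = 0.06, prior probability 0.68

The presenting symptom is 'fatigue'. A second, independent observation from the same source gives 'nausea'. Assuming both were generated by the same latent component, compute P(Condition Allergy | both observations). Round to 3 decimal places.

0.208

P(component k | x) = w_k·f_k(x) / marginal(x), where marginal(x) = Σ_j w_j·f_j(x).
Since both observations come from the same component, the likelihood for component k is f_k(x₁)·f_k(x₂).
  L_Allergy = [P(fatigue | comp) = 0.20] × [0.18] = 0.036
  L_Flu = [P(fatigue | comp) = 0.29] × [0.16] = 0.0464
  L_Measles = [P(fatigue | comp) = 0.13] × [0.06] = 0.0078
Multiply by the mixture weights:
  w_Allergy·L_Allergy = 0.11 × 0.036 = 0.00396
  w_Flu·L_Flu = 0.21 × 0.0464 = 0.009744
  w_Measles·L_Measles = 0.68 × 0.0078 = 0.005304
Marginal: 0.00396 + 0.009744 + 0.005304 = 0.019008
P(Condition Allergy | x₁,x₂) ≈ 0.208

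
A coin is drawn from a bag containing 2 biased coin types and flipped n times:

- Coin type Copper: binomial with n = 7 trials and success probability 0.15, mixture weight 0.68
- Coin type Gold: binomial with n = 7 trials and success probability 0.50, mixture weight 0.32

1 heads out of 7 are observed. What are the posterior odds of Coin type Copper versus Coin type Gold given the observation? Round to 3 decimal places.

15.388

Only the two components matter; the odds are (π_i f_i(x)) / (π_j f_j(x)).
Component likelihoods at x = 1 heads out of 7:
  p_Copper = 0.396007
  p_Gold = 0.0546875
Odds = (0.68/0.32) × (0.396007/0.0546875) = 2.125 × 7.24127 ≈ 15.388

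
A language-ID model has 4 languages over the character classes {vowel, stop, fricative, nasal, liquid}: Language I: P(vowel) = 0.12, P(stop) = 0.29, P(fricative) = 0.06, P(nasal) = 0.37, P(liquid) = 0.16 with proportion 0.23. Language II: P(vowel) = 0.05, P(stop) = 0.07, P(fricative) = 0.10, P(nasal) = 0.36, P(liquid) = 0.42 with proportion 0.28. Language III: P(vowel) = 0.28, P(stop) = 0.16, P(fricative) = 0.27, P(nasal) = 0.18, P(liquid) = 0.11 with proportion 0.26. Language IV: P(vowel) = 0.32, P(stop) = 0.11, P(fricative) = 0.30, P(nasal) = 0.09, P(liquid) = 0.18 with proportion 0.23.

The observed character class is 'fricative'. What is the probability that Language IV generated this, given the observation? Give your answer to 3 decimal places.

0.381

By Bayes' theorem, P(k | x) = π_k f_k(x) / Σ_j π_j f_j(x).
Component likelihoods at x = 'fricative':
  L_I = 0.06
  L_II = 0.1
  L_III = 0.27
  L_IV = 0.3
Weight by the priors:
  π_I·L_I = 0.23 × 0.06 = 0.0138
  π_II·L_II = 0.28 × 0.1 = 0.028
  π_III·L_III = 0.26 × 0.27 = 0.0702
  π_IV·L_IV = 0.23 × 0.3 = 0.069
Normaliser: 0.0138 + 0.028 + 0.0702 + 0.069 = 0.181
P(Language IV | 'fricative') ≈ 0.381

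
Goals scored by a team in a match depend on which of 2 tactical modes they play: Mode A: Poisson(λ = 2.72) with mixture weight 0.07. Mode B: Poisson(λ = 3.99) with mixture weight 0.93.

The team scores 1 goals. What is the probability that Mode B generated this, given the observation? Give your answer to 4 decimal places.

Apply Bayes' rule: the posterior for each component is proportional to its prior times its likelihood at x.
Evaluate each component's likelihood at the observed value:
  f_A = 0.179179
  f_B = 0.0738139
Prior × likelihood for each component:
  w_A·f_A = 0.07 × 0.179179 = 0.0125426
  w_B·f_B = 0.93 × 0.0738139 = 0.0686469
Evidence: 0.0125426 + 0.0686469 = 0.0811894
P(Mode B | data) = 0.0686469 / 0.0811894 ≈ 0.8455

0.8455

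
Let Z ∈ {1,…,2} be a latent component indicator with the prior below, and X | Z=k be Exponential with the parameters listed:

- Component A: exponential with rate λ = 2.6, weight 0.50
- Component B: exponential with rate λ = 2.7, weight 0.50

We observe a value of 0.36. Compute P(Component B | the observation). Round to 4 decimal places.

0.5004

The responsibility of component k is π_k f_k(x) divided by Σ_j π_j f_j(x).
Exponential densities:
  L_A = 1.0197
  L_B = 1.02148
Unnormalised posteriors:
  π_A·L_A = 0.50 × 1.0197 = 0.509852
  π_B·L_B = 0.50 × 1.02148 = 0.51074
Evidence: 0.509852 + 0.51074 = 1.02059
P(Component B | data) = 0.51074 / 1.02059 ≈ 0.5004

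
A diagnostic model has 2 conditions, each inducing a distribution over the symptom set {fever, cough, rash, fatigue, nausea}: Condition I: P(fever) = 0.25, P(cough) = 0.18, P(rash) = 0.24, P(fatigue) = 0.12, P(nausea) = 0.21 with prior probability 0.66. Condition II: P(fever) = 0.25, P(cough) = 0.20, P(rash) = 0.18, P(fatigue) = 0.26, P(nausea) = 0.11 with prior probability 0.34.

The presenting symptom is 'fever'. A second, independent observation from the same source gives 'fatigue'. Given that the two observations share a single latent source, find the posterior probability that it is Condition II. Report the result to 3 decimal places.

The responsibility of component k is π_k f_k(x) divided by Σ_j π_j f_j(x).
Since both observations come from the same component, the likelihood for component k is f_k(x₁)·f_k(x₂).
  f_I = [P(fever | comp) = 0.25] × [0.12] = 0.03
  f_II = [P(fever | comp) = 0.25] × [0.26] = 0.065
Weight by the priors:
  π_I·f_I = 0.66 × 0.03 = 0.0198
  π_II·f_II = 0.34 × 0.065 = 0.0221
Sum: 0.0198 + 0.0221 = 0.0419
Responsibility of Condition II: 0.0221 / 0.0419 ≈ 0.527

0.527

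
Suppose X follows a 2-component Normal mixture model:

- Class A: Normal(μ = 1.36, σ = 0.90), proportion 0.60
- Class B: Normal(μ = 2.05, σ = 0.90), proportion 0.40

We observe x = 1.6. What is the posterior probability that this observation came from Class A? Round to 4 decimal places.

P(component k | x) = π_k·f_k(x) / marginal(x), where marginal(x) = Σ_j π_j·f_j(x).
Component likelihoods at x = 1.6:
  f_A = (1/(0.90·√(2π)))·exp(−(1.6−1.36)²/(2·0.90²)) = 0.443269·exp(-0.03556) = 0.427785
  f_B = (1/(0.90·√(2π)))·exp(−(1.6−2.05)²/(2·0.90²)) = 0.443269·exp(-0.12500) = 0.391184
Unnormalised posteriors:
  π_A·f_A = 0.60 × 0.427785 = 0.256671
  π_B·f_B = 0.40 × 0.391184 = 0.156473
Denominator: 0.256671 + 0.156473 = 0.413145
P(Class A | data) = 0.256671 / 0.413145 ≈ 0.6213

0.6213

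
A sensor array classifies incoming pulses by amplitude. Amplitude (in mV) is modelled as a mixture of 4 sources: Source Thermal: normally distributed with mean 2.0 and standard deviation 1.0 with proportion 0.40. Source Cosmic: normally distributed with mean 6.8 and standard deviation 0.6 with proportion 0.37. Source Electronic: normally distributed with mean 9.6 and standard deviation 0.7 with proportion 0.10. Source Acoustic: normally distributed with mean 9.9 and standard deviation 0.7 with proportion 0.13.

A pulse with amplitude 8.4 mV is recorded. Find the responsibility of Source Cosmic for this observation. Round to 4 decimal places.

Posterior ∝ prior × likelihood, so P(k | x) ∝ π_k f_k(x); normalise over all components.
Normal densities:
  L_Thermal = (1/(1.0·√(2π)))·exp(−(8.4−2.0)²/(2·1.0²)) = 0.398942·exp(-20.48000) = 5.08814e-10
  L_Cosmic = (1/(0.6·√(2π)))·exp(−(8.4−6.8)²/(2·0.6²)) = 0.664904·exp(-3.55556) = 0.0189933
  L_Electronic = (1/(0.7·√(2π)))·exp(−(8.4−9.6)²/(2·0.7²)) = 0.569918·exp(-1.46939) = 0.131119
  L_Acoustic = (1/(0.7·√(2π)))·exp(−(8.4−9.9)²/(2·0.7²)) = 0.569918·exp(-2.29592) = 0.057373
Prior × likelihood for each component:
  π_Thermal·L_Thermal = 0.40 × 5.08814e-10 = 2.03526e-10
  π_Cosmic·L_Cosmic = 0.37 × 0.0189933 = 0.00702752
  π_Electronic·L_Electronic = 0.10 × 0.131119 = 0.0131119
  π_Acoustic·L_Acoustic = 0.13 × 0.057373 = 0.00745849
Denominator: 2.03526e-10 + 0.00702752 + 0.0131119 + 0.00745849 = 0.0275979
P(Source Cosmic | the observation) ≈ 0.2546

0.2546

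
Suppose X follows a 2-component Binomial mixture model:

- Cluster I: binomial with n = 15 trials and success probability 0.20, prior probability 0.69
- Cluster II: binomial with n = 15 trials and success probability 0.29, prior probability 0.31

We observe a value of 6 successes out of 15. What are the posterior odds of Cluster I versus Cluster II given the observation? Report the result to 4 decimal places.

0.7011

The posterior odds equal the prior odds times the likelihood ratio: (π_i/π_j)·(f_i(x)/f_j(x)).
Evaluate each component's likelihood at the observed value:
  L_I = 0.0429926
  L_II = 0.136495
Odds = (0.69/0.31) × (0.0429926/0.136495) = 2.22581 × 0.314975 ≈ 0.7011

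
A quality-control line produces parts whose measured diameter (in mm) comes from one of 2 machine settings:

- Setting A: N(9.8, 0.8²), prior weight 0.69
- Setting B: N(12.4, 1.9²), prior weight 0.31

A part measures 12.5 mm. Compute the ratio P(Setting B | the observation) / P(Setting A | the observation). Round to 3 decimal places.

Since P(k|x) ∝ w_k f_k(x), the posterior odds are w_i f_i(x) / (w_j f_j(x)).
Component likelihoods at x = 12.5 mm:
  p_A = 0.0016764
  p_B = 0.209679
Posterior odds = (w_B·p_B) / (w_A·p_A) = (0.31·0.209679) / (0.69·0.0016764) = 0.0650005 / 0.00115672 ≈ 56.194

56.194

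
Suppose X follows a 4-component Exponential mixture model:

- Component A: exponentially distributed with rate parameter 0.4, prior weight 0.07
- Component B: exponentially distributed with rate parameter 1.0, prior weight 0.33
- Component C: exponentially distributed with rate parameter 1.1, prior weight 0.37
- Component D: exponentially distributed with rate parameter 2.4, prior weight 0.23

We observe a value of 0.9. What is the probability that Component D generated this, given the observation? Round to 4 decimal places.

0.1727

By Bayes' theorem, P(k | x) = w_k f_k(x) / Σ_j w_j f_j(x).
Component likelihoods at x = 0.9:
  L_A = 0.4·e^(−0.4·0.9) = 0.4·e^(−0.3600) = 0.279071
  L_B = 1.0·e^(−1.0·0.9) = 1.0·e^(−0.9000) = 0.40657
  L_C = 1.1·e^(−1.1·0.9) = 1.1·e^(−0.9900) = 0.408734
  L_D = 2.4·e^(−2.4·0.9) = 2.4·e^(−2.1600) = 0.27678
Weight by the priors:
  w_A·L_A = 0.07 × 0.279071 = 0.0195349
  w_B·L_B = 0.33 × 0.40657 = 0.134168
  w_C·L_C = 0.37 × 0.408734 = 0.151232
  w_D·L_D = 0.23 × 0.27678 = 0.0636595
Denominator: 0.0195349 + 0.134168 + 0.151232 + 0.0636595 = 0.368594
Responsibility of Component D: 0.0636595 / 0.368594 ≈ 0.1727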